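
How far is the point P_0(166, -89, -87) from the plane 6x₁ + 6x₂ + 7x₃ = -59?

8

Normal vector n = (6, 6, 7), and n·(166, -89, -87) - (-59) = -88.
|n| = √(36 + 36 + 49) = 11, so the distance is |-88|/11 = 8.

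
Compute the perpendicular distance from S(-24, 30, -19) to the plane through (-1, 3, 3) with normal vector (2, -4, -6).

11/√14

The plane has equation n·(r − (-1, 3, 3)) = 0, i.e. n·r = -32.
Then n·(-24, 30, -19) - (-32) = -22.
|n| = √(4 + 16 + 36) = 2√14, so the distance is |-22|/(2√14) = 11/√14.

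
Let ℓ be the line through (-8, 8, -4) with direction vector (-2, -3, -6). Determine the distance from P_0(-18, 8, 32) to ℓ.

6√17

Direction vector d = (-2, -3, -6).
AP = (-10, 0, 36); AP·d = -196, |AP|² = 1396, |d|² = 49.
distance² = |AP|² − (AP·d)²/|d|² = 1396 − 38416/49 = 612, so the distance is 6√17.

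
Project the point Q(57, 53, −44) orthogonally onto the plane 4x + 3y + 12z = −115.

n = (4, 3, 12), |n|² = 169, and n·Q − (-115) = -26.
t = -26/169 = -2/13, so the foot is Q − t·n = (57, 53, −44) − (-2/13)·(4, 3, 12) = (749/13, 695/13, −548/13).

(749/13, 695/13, -548/13)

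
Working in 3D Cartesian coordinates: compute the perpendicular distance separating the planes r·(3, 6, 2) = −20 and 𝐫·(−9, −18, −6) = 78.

Divide the second equation by -3 to match normals: 3x + 6y + 2z = -26.
Both planes have normal n = (3, 6, 2), |n| = 7. Any point on the first plane is at distance |(-26) − (-20)|/|n| = 6/7 from the second.

6/7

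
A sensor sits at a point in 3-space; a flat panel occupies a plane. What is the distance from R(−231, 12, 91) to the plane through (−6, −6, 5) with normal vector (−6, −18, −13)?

4

The plane has equation n·(r − (−6, −6, 5)) = 0, i.e. n·r = 79.
d = |(-6)·(-231) + (-18)·12 + (-13)·91 − 79| / √(36 + 324 + 169) = |-92| / 23 = 4.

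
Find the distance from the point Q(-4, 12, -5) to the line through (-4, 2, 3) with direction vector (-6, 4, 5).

2√41

Direction vector d = (-6, 4, 5).
AP = (0, 10, -8), and AP × d = (82, 48, 60).
|AP × d|² = 12628 and |d|² = 77, so the distance is √(12628/77) = √164 = 2√41.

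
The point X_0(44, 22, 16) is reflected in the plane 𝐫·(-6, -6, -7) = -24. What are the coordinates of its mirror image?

(-4, -26, -40)

n = (-6, -6, -7), |n|² = 121, n·X_0 − (-24) = -484, so t = -484/121 = -4.
Foot F = X_0 − (-4)·n = (20, -2, -12); the reflection is 2F − X_0 = (-4, -26, -40).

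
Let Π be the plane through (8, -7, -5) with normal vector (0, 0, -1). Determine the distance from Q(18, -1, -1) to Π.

The plane has equation n·(r − (8, -7, -5)) = 0, i.e. n·r = 5.
Then n·(18, -1, -1) - 5 = -4.
|n| = √(0 + 0 + 1) = 1, so the distance is |-4|/1 = 4.

4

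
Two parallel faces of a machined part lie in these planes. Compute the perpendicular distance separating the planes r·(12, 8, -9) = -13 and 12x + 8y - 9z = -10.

3/17

Both planes have normal n = (12, 8, -9), |n| = 17. Any point on the first plane is at distance |(-10) − (-13)|/|n| = 3/17 from the second.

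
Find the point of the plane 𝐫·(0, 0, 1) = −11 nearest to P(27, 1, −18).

(27, 1, -11)

The perpendicular from P has direction n = (0, 0, 1): r = (27, 1, −18) + λ(0, 0, 1).
Substitute into the plane: n·(P + λn) = -11 gives -18 + 1λ = -11, so λ = 7.
Foot = (27, 1, −18) + 7·(0, 0, 1) = (27, 1, −11).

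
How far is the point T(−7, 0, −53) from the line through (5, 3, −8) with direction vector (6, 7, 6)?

Direction vector d = (6, 7, 6).
AP = (−12, −3, −45), and AP × d = (297, −198, −66).
|AP × d|² = 131769 and |d|² = 121, so the distance is √(131769/121) = √1089 = 33.

33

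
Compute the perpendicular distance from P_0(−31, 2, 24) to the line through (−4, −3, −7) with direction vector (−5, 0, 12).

Direction vector d = (−5, 0, 12).
AP = (−27, 5, 31); AP·d = 507, |AP|² = 1715, |d|² = 169.
distance² = |AP|² − (AP·d)²/|d|² = 1715 − 257049/169 = 194, so the distance is √194.

√194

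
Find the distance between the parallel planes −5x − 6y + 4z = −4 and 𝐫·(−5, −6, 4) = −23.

With common normal n = (−5, −6, 4) (|n| = √77), the distance is |(-4) − (-23)|/|n| = 19/√77 = 19√77/77.

19√77/77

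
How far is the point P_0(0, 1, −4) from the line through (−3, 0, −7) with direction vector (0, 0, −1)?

Direction vector d = (0, 0, −1).
AP = (3, 1, 3); AP·d = -3, |AP|² = 19, |d|² = 1.
distance² = |AP|² − (AP·d)²/|d|² = 19 − 9/1 = 10, so the distance is √10.

√10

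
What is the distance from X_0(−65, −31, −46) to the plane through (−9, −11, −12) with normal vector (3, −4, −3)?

7√34/17

The plane has equation n·(r − (−9, −11, −12)) = 0, i.e. n·r = 53.
n = (3, −4, −3); n·P − 53 = 14; |n| = √34; distance = 14/√34 = 7√34/17.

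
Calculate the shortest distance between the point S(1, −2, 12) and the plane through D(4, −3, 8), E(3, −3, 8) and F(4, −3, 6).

1

DE = (−1, 0, 0) and DF = (0, 0, −2), so a normal is n = DE × DF = (0, −2, 0).
d = |(-2)·(-2) − 6| / √(0 + 4 + 0) = |-2| / 2 = 1.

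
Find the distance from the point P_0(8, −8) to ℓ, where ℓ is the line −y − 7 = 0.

The normal to the line is n = (0, −1) with |n| = 1.
|n·P_0 − 7| = |8 − 7| = 1, so the distance is 1/1 = 1.

1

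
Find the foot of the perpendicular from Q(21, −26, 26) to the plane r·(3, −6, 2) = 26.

(6, 4, 16)

The perpendicular from Q has direction n = (3, −6, 2): r = (21, −26, 26) + μ(3, −6, 2).
Substitute into the plane: n·(Q + μn) = 26 gives 271 + 49μ = 26, so μ = -5.
Foot = (21, −26, 26) + (-5)·(3, −6, 2) = (6, 4, 16).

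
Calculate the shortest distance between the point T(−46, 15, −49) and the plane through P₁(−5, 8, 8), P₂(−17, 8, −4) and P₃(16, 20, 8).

5/3

P₁P₂ = (−12, 0, −12) and P₁P₃ = (21, 12, 0), so a normal is n = P₁P₂ × P₁P₃ = (144, −252, −144).
n = (144, −252, −144); n·P − (-3888) = 540; |n| = 324; distance = 540/324 = 5/3.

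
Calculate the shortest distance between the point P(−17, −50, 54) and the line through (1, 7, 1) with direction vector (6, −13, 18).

√1621

Direction vector d = (6, −13, 18).
AP = (−18, −57, 53), and AP × d = (−337, 642, 576).
|AP × d|² = 857509 and |d|² = 529, so the distance is √(857509/529) = √1621.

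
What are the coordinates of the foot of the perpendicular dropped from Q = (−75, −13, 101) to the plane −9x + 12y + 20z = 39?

The perpendicular from Q has direction n = (−9, 12, 20): r = (−75, −13, 101) + λ(−9, 12, 20).
Substitute into the plane: n·(Q + λn) = 39 gives 2539 + 625λ = 39, so λ = -4.
Foot = (−75, −13, 101) + (-4)·(−9, 12, 20) = (−39, −61, 21).

(-39, -61, 21)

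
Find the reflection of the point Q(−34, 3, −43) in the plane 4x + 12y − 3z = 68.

n = (4, 12, −3), |n|² = 169, n·Q − 68 = -39, so t = -39/169 = -3/13.
Foot F = Q − (-3/13)·n = (−430/13, 75/13, −568/13); the reflection is 2F − Q = (−418/13, 111/13, −577/13).

(-418/13, 111/13, -577/13)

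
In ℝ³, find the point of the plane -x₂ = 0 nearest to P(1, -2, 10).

n = (0, -1, 0), |n|² = 1, and n·P − 0 = 2.
t = 2/1 = 2, so the foot is P − t·n = (1, -2, 10) − 2·(0, -1, 0) = (1, 0, 10).

(1, 0, 10)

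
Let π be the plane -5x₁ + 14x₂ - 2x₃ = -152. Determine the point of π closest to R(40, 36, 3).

(50, 8, 7)

n = (-5, 14, -2), |n|² = 225, and n·R − (-152) = 450.
t = 450/225 = 2, so the foot is R − t·n = (40, 36, 3) − 2·(-5, 14, -2) = (50, 8, 7).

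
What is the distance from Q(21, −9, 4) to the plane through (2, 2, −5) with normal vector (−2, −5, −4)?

The plane has equation n·(r − (2, 2, −5)) = 0, i.e. n·r = 6.
Then n·(21, −9, 4) − 6 = −19.
|n| = √(4 + 25 + 16) = 3√5, so the distance is |-19|/(3√5) = 19√5/15.

19/(3√5)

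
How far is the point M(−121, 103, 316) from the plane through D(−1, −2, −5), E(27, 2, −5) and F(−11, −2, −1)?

DE = (28, 4, 0) and DF = (−10, 0, 4), so a normal is n = DE × DF = (16, −112, 40).
n = (16, −112, 40); n·P − 8 = -840; |n| = 120; distance = 840/120 = 7.

7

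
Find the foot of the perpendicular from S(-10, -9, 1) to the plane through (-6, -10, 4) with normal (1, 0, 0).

n = (1, 0, 0), |n|² = 1, and n·S − (-6) = -4.
t = -4/1 = -4, so the foot is S − t·n = (-10, -9, 1) − (-4)·(1, 0, 0) = (-6, -9, 1).

(-6, -9, 1)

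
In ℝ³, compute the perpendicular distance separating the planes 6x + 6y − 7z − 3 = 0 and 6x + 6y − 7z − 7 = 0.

4/11

Both planes have normal n = (6, 6, −7), |n| = 11. Any point on the first plane is at distance |7 − 3|/|n| = 4/11 from the second.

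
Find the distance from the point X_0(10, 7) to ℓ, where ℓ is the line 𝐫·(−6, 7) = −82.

The normal to the line is n = (−6, 7) with |n| = √85.
|n·X_0 − (-82)| = |-11 − (-82)| = 71, so the distance is 71/√85.

71/√85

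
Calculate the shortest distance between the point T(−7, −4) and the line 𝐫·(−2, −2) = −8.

The normal to the line is n = (−2, −2) with |n| = 2√2.
|n·T − (-8)| = |22 − (-8)| = 30, so the distance is 30/(2√2) = 15√2/2.

15/√2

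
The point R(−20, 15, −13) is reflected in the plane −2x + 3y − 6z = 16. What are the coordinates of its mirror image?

n = (−2, 3, −6), |n|² = 49, n·R − 16 = 147, so t = 147/49 = 3.
Foot F = R − 3·n = (−14, 6, 5); the reflection is 2F − R = (−8, −3, 23).

(-8, -3, 23)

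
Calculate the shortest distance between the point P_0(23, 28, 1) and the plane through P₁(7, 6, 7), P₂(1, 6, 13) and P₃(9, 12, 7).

P₁P₂ = (−6, 0, 6) and P₁P₃ = (2, 6, 0), so a normal is n = P₁P₂ × P₁P₃ = (−36, 12, −36).
d = |(-36)·23 + 12·28 + (-36)·1 − (-432)| / √(1296 + 144 + 1296) = |-96| / (12√19) = 8/√19.

8√19/19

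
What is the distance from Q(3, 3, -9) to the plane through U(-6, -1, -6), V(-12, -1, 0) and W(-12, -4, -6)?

2/√6

UV = (-6, 0, 6) and UW = (-6, -3, 0), so a normal is n = UV × UW = (18, -36, 18).
Then n·(3, 3, -9) - (-180) = -36.
|n| = √(324 + 1296 + 324) = 18√6, so the distance is |-36|/(18√6) = √6/3.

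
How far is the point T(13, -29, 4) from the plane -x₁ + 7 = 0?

d = |(-1)·13 − (-7)| / √(1 + 0 + 0) = |-6| / 1 = 6.

6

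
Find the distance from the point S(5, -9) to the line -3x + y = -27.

3/√10

d = |(-3)·5 + 1·(-9) − (-27)| / √(9 + 1) = |3|/√10 = 3/√10.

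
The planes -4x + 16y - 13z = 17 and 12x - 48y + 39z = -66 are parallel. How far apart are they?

5/21

Divide the second equation by -3 to match normals: -4x + 16y - 13z = 22.
Both planes have normal n = (-4, 16, -13), |n| = 21. Any point on the first plane is at distance |22 − 17|/|n| = 5/21 from the second.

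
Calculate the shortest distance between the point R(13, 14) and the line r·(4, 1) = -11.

d = |4·13 + 1·14 − (-11)| / √(16 + 1) = |77|/√17 = 77/√17.

77√17/17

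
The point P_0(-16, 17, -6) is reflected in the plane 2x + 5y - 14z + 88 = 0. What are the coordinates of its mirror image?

(-20, 7, 22)

With n = (2, 5, -14), the signed offset is (n·P_0 − (-88))/|n|² = 225/225 = 1.
P_0' = P_0 − 2t·n = (-16, 17, -6) − 2·(2, 5, -14) = (-20, 7, 22).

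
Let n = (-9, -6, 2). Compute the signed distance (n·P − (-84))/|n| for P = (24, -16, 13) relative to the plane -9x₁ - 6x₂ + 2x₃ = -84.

n·P − (-84) = -10.
|n| = 11, so the signed distance is -10/11.

-10/11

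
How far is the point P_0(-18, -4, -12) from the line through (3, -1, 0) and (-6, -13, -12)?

A direction vector is d = (-9, -12, -12).
AP = (-21, -3, -12); AP·d = 369, |AP|² = 594, |d|² = 369.
distance² = |AP|² − (AP·d)²/|d|² = 594 − 136161/369 = 225, so the distance is 15.

15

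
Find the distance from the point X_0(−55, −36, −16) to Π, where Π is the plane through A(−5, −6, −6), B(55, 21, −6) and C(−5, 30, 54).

6/5

AB = (60, 27, 0) and AC = (0, 36, 60), so a normal is n = AB × AC = (1620, −3600, 2160).
d = |1620·(-55) + (-3600)·(-36) + 2160·(-16) − 540| / √(2624400 + 12960000 + 4665600) = |5400| / 4500 = 6/5.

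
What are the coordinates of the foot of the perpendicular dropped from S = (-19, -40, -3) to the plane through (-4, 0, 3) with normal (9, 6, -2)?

(8, -22, -9)

The perpendicular from S has direction n = (9, 6, -2): r = (-19, -40, -3) + λ(9, 6, -2).
Substitute into the plane: n·(S + λn) = -42 gives -405 + 121λ = -42, so λ = 3.
Foot = (-19, -40, -3) + 3·(9, 6, -2) = (8, -22, -9).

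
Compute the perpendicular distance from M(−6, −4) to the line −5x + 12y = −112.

d = |(-5)·(-6) + 12·(-4) − (-112)| / √(25 + 144) = |94|/13 = 94/13.

94/13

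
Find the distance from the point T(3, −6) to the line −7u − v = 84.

The normal to the line is n = (−7, −1) with |n| = 5√2.
|n·T − 84| = |-15 − 84| = 99, so the distance is 99/(5√2).

99/(5√2)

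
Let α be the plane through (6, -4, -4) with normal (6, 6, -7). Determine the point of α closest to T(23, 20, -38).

(-1, -4, -10)

n = (6, 6, -7), |n|² = 121, and n·T − 40 = 484.
t = 484/121 = 4, so the foot is T − t·n = (23, 20, -38) − 4·(6, 6, -7) = (-1, -4, -10).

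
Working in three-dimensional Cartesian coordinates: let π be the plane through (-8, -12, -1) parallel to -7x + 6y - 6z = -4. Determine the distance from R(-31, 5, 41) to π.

Parallel planes share the normal n = (-7, 6, -6); since (-8, -12, -1) lies on the plane, its equation is -7x + 6y - 6z = -10.
Then n·(-31, 5, 41) - (-10) = 11.
|n| = √(49 + 36 + 36) = 11, so the distance is |11|/11 = 1.

1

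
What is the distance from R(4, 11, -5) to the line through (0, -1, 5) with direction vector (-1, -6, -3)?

Direction vector d = (-1, -6, -3).
AP = (4, 12, -10), and AP × d = (-96, 22, -12).
|AP × d|² = 9844 and |d|² = 46, so the distance is √(9844/46) = √214.

√214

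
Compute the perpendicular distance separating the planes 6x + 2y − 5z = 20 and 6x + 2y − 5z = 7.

With common normal n = (6, 2, −5) (|n| = √65), the distance is |20 − 7|/|n| = 13/√65.

13/√65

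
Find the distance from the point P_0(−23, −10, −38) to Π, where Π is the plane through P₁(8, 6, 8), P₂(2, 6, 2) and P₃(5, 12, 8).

14/3

P₁P₂ = (−6, 0, −6) and P₁P₃ = (−3, 6, 0), so a normal is n = P₁P₂ × P₁P₃ = (36, 18, −36).
Then n·(−23, −10, −38) − 108 = 252.
|n| = √(1296 + 324 + 1296) = 54, so the distance is |252|/54 = 14/3.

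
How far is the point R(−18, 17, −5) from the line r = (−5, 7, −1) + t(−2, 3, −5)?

√133

Direction vector d = (−2, 3, −5).
AP = (−13, 10, −4); AP·d = 76, |AP|² = 285, |d|² = 38.
distance² = |AP|² − (AP·d)²/|d|² = 285 − 5776/38 = 133, so the distance is √133.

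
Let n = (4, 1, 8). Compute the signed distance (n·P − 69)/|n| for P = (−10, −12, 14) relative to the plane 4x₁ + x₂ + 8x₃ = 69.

n·P − 69 = -9.
|n| = 9, so the signed distance is -9/9 = -1.

-1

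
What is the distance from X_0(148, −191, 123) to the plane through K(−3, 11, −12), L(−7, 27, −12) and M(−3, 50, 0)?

KL = (−4, 16, 0) and KM = (0, 39, 12), so a normal is n = KL × KM = (192, 48, −156).
Then n·(148, −191, 123) − 1824 = −1764.
|n| = √(36864 + 2304 + 24336) = 252, so the distance is |-1764|/252 = 7.

7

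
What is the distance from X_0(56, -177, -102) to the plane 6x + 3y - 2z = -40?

7

n = (6, 3, -2); n·P − (-40) = 49; |n| = 7; distance = 49/7 = 7.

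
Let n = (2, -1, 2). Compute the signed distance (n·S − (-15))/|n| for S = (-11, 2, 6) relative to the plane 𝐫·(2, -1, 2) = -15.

1

n·S − (-15) = 3.
|n| = 3, so the signed distance is 3/3 = 1.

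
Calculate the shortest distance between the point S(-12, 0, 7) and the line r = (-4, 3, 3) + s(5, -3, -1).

3√6

Direction vector d = (5, -3, -1).
AP = (-8, -3, 4), and AP × d = (15, 12, 39).
|AP × d|² = 1890 and |d|² = 35, so the distance is √(1890/35) = √54 = 3√6.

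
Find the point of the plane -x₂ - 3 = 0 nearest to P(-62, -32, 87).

(-62, -3, 87)

The perpendicular from P has direction n = (0, -1, 0): r = (-62, -32, 87) + μ(0, -1, 0).
Substitute into the plane: n·(P + μn) = 3 gives 32 + 1μ = 3, so μ = -29.
Foot = (-62, -32, 87) + (-29)·(0, -1, 0) = (-62, -3, 87).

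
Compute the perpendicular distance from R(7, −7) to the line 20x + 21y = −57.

The normal to the line is n = (20, 21) with |n| = 29.
|n·R − (-57)| = |-7 − (-57)| = 50, so the distance is 50/29.

50/29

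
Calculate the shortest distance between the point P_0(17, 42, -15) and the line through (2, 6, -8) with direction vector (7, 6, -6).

√481

Direction vector d = (7, 6, -6).
AP = (15, 36, -7), and AP × d = (-174, 41, -162).
|AP × d|² = 58201 and |d|² = 121, so the distance is √(58201/121) = √481.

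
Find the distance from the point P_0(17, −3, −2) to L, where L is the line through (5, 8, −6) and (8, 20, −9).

A direction vector is d = (3, 12, −3).
AP = (12, −11, 4); AP·d = -108, |AP|² = 281, |d|² = 162.
distance² = |AP|² − (AP·d)²/|d|² = 281 − 11664/162 = 209, so the distance is √209.

√209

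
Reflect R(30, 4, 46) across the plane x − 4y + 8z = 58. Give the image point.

(22, 36, -18)

n = (1, −4, 8), |n|² = 81, n·R − 58 = 324, so t = 324/81 = 4.
Foot F = R − 4·n = (26, 20, 14); the reflection is 2F − R = (22, 36, −18).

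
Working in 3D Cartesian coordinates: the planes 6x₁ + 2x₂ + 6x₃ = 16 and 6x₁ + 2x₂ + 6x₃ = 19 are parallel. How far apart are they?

3√19/38

With common normal n = (6, 2, 6) (|n| = 2√19), the distance is |16 − 19|/|n| = 3/(2√19).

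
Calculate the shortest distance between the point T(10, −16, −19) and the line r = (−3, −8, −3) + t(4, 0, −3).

Direction vector d = (4, 0, −3).
AP = (13, −8, −16), and AP × d = (24, −25, 32).
|AP × d|² = 2225 and |d|² = 25, so the distance is √(2225/25) = √89.

√89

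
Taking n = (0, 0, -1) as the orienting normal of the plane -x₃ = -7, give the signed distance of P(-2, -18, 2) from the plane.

5

n·P − (-7) = 5.
|n| = 1, so the signed distance is 5/1 = 5.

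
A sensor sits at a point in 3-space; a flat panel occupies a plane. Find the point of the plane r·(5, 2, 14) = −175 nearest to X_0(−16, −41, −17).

(-11, -39, -3)

The perpendicular from X_0 has direction n = (5, 2, 14): r = (−16, −41, −17) + μ(5, 2, 14).
Substitute into the plane: n·(X_0 + μn) = -175 gives -400 + 225μ = -175, so μ = 1.
Foot = (−16, −41, −17) + 1·(5, 2, 14) = (−11, −39, −3).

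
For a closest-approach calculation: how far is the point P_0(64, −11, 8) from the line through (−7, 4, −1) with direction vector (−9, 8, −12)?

√2746

Direction vector d = (−9, 8, −12).
AP = (71, −15, 9), and AP × d = (108, 771, 433).
|AP × d|² = 793594 and |d|² = 289, so the distance is √(793594/289) = √2746.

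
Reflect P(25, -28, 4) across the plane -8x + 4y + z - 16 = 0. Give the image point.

(-39, 4, 12)

With n = (-8, 4, 1), the signed offset is (n·P − 16)/|n|² = -324/81 = -4.
P' = P − 2t·n = (25, -28, 4) − (-8)·(-8, 4, 1) = (-39, 4, 12).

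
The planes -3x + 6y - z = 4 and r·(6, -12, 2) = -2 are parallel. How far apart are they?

Divide the second equation by -2 to match normals: -3x + 6y - z = 1.
With common normal n = (-3, 6, -1) (|n| = √46), the distance is |4 − 1|/|n| = 3/√46.

3√46/46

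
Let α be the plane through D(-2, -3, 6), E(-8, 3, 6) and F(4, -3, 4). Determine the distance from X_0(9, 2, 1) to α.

√11/11

DE = (-6, 6, 0) and DF = (6, 0, -2), so a normal is n = DE × DF = (-12, -12, -36).
Then n·(9, 2, 1) - (-156) = -12.
|n| = √(144 + 144 + 1296) = 12√11, so the distance is |-12|/(12√11) = 1/√11.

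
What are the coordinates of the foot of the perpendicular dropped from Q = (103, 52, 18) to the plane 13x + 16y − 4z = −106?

(38, -28, 38)

n = (13, 16, −4), |n|² = 441, and n·Q − (-106) = 2205.
t = 2205/441 = 5, so the foot is Q − t·n = (103, 52, 18) − 5·(13, 16, −4) = (38, −28, 38).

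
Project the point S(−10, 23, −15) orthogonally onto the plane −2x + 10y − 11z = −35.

(-6, 3, 7)

n = (−2, 10, −11), |n|² = 225, and n·S − (-35) = 450.
t = 450/225 = 2, so the foot is S − t·n = (−10, 23, −15) − 2·(−2, 10, −11) = (−6, 3, 7).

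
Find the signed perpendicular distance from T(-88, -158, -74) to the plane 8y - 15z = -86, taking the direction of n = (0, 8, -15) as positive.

-4

n·T − (-86) = -68.
|n| = 17, so the signed distance is -68/17 = -4.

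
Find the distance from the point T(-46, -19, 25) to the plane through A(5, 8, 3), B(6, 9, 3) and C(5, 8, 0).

12√2

AB = (1, 1, 0) and AC = (0, 0, -3), so a normal is n = AB × AC = (-3, 3, 0).
Then n·(-46, -19, 25) - 9 = 72.
|n| = √(9 + 9 + 0) = 3√2, so the distance is |72|/(3√2) = 12√2.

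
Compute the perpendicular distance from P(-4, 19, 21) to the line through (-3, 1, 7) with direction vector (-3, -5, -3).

√134

Direction vector d = (-3, -5, -3).
AP = (-1, 18, 14); AP·d = -129, |AP|² = 521, |d|² = 43.
distance² = |AP|² − (AP·d)²/|d|² = 521 − 16641/43 = 134, so the distance is √134.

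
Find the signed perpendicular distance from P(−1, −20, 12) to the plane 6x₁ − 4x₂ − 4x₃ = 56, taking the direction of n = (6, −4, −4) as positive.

-15√17/17

n·P − 56 = -30.
|n| = 2√17, so the signed distance is -15√17/17.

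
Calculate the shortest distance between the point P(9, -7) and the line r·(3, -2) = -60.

101√13/13

d = |3·9 + (-2)·(-7) − (-60)| / √(9 + 4) = |101|/√13 = 101√13/13.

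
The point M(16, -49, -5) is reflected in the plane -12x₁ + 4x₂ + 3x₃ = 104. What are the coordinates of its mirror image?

With n = (-12, 4, 3), the signed offset is (n·M − 104)/|n|² = -507/169 = -3.
M' = M − 2t·n = (16, -49, -5) − (-6)·(-12, 4, 3) = (-56, -25, 13).

(-56, -25, 13)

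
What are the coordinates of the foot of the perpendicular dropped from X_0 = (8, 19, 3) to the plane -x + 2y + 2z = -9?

(13, 9, -7)

The perpendicular from X_0 has direction n = (-1, 2, 2): r = (8, 19, 3) + μ(-1, 2, 2).
Substitute into the plane: n·(X_0 + μn) = -9 gives 36 + 9μ = -9, so μ = -5.
Foot = (8, 19, 3) + (-5)·(-1, 2, 2) = (13, 9, -7).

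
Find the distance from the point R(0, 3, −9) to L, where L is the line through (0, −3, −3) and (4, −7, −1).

6

A direction vector is d = (4, −4, 2).
AP = (0, 6, −6), and AP × d = (−12, −24, −24).
|AP × d|² = 1296 and |d|² = 36, so the distance is √(1296/36) = √36 = 6.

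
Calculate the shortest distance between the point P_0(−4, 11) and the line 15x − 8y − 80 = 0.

d = |15·(-4) + (-8)·11 − 80| / √(225 + 64) = |-228|/17 = 228/17.

228/17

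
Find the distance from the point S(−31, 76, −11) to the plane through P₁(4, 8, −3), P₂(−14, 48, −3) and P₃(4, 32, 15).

P₁P₂ = (−18, 40, 0) and P₁P₃ = (0, 24, 18), so a normal is n = P₁P₂ × P₁P₃ = (720, 324, −432).
Then n·(−31, 76, −11) − 6768 = 288.
|n| = √(518400 + 104976 + 186624) = 900, so the distance is |288|/900 = 8/25.

8/25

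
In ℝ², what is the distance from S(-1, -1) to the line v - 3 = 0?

d = |0·(-1) + 1·(-1) − 3| / √(0 + 1) = |-4|/1 = 4.

4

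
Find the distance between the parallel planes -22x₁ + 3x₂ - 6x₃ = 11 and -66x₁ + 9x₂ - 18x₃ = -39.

24/23

Divide the second equation by 3 to match normals: -22x₁ + 3x₂ - 6x₃ = -13.
With common normal n = (-22, 3, -6) (|n| = 23), the distance is |11 − (-13)|/|n| = 24/23.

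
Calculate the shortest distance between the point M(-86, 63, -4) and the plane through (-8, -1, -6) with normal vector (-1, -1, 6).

The plane has equation n·(r − (-8, -1, -6)) = 0, i.e. n·r = -27.
d = |(-1)·(-86) + (-1)·63 + 6·(-4) − (-27)| / √(1 + 1 + 36) = |26| / √38 = 13√38/19.

26/√38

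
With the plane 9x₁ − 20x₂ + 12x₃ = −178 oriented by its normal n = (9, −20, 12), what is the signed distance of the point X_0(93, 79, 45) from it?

n·X_0 − (-178) = -25.
|n| = 25, so the signed distance is -25/25 = -1.

-1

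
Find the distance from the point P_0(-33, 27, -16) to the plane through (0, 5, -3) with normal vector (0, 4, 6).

The plane has equation n·(r − (0, 5, -3)) = 0, i.e. n·r = 2.
n = (0, 4, 6); n·P − 2 = 10; |n| = 2√13; distance = 10/(2√13) = 5/√13.

5/√13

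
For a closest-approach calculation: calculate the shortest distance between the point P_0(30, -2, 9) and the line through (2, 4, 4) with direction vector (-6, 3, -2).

Direction vector d = (-6, 3, -2).
AP = (28, -6, 5), and AP × d = (-3, 26, 48).
|AP × d|² = 2989 and |d|² = 49, so the distance is √(2989/49) = √61.

√61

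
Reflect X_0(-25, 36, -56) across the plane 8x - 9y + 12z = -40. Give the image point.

n = (8, -9, 12), |n|² = 289, n·X_0 − (-40) = -1156, so t = -1156/289 = -4.
Foot F = X_0 − (-4)·n = (7, 0, -8); the reflection is 2F − X_0 = (39, -36, 40).

(39, -36, 40)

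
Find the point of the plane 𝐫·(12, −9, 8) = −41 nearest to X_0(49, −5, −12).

The perpendicular from X_0 has direction n = (12, −9, 8): r = (49, −5, −12) + μ(12, −9, 8).
Substitute into the plane: n·(X_0 + μn) = -41 gives 537 + 289μ = -41, so μ = -2.
Foot = (49, −5, −12) + (-2)·(12, −9, 8) = (25, 13, −28).

(25, 13, -28)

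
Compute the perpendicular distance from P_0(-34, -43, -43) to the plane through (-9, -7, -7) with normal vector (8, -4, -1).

20/9

The plane has equation n·(r − (-9, -7, -7)) = 0, i.e. n·r = -37.
n = (8, -4, -1); n·P − (-37) = -20; |n| = 9; distance = 20/9.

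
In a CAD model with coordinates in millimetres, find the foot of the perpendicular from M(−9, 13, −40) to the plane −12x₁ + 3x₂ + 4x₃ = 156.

(-21, 16, -36)

n = (−12, 3, 4), |n|² = 169, and n·M − 156 = -169.
t = -169/169 = -1, so the foot is M − t·n = (−9, 13, −40) − (-1)·(−12, 3, 4) = (−21, 16, −36).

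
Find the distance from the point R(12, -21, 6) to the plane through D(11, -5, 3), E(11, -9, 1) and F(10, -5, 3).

DE = (0, -4, -2) and DF = (-1, 0, 0), so a normal is n = DE × DF = (0, 2, -4).
n = (0, 2, -4); n·P − (-22) = -44; |n| = 2√5; distance = 44/(2√5) = 22√5/5.

22/√5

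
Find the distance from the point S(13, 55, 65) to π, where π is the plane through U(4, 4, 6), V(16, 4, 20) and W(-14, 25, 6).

15/11

UV = (12, 0, 14) and UW = (-18, 21, 0), so a normal is n = UV × UW = (-294, -252, 252).
Then n·(13, 55, 65) - (-672) = -630.
|n| = √(86436 + 63504 + 63504) = 462, so the distance is |-630|/462 = 15/11.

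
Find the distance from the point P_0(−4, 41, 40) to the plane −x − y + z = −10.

13√3/3

Normal vector n = (−1, −1, 1), and n·(−4, 41, 40) − (−10) = 13.
|n| = √(1 + 1 + 1) = √3, so the distance is |13|/√3 = 13/√3.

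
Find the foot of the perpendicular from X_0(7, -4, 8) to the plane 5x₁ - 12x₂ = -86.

(2, 8, 8)

n = (5, -12, 0), |n|² = 169, and n·X_0 − (-86) = 169.
t = 169/169 = 1, so the foot is X_0 − t·n = (7, -4, 8) − 1·(5, -12, 0) = (2, 8, 8).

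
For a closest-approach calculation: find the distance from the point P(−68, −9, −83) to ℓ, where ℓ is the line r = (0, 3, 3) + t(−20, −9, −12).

Direction vector d = (−20, −9, −12).
AP = (−68, −12, −86), and AP × d = (−630, 904, 372).
|AP × d|² = 1352500 and |d|² = 625, so the distance is √(1352500/625) = √2164 = 2√541.

2√541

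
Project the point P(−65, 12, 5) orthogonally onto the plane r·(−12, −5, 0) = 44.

n = (−12, −5, 0), |n|² = 169, and n·P − 44 = 676.
t = 676/169 = 4, so the foot is P − t·n = (−65, 12, 5) − 4·(−12, −5, 0) = (−17, 32, 5).

(-17, 32, 5)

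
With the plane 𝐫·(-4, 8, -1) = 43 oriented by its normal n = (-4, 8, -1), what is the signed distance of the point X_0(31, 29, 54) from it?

n·X_0 − 43 = 11.
|n| = 9, so the signed distance is 11/9.

11/9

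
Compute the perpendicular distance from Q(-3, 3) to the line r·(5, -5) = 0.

3√2

d = |5·(-3) + (-5)·3 − 0| / √(25 + 25) = |-30|/(5√2) = 3√2.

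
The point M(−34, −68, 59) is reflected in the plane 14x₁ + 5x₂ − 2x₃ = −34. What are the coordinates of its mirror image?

(78, -28, 43)

n = (14, 5, −2), |n|² = 225, n·M − (-34) = -900, so t = -900/225 = -4.
Foot F = M − (-4)·n = (22, −48, 51); the reflection is 2F − M = (78, −28, 43).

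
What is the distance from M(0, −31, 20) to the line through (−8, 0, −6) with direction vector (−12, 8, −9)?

√545

Direction vector d = (−12, 8, −9).
AP = (8, −31, 26); AP·d = -578, |AP|² = 1701, |d|² = 289.
distance² = |AP|² − (AP·d)²/|d|² = 1701 − 334084/289 = 545, so the distance is √545.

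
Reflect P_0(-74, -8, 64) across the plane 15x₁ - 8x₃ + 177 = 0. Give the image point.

(76, -8, -16)

With n = (15, 0, -8), the signed offset is (n·P_0 − (-177))/|n|² = -1445/289 = -5.
P_0' = P_0 − 2t·n = (-74, -8, 64) − (-10)·(15, 0, -8) = (76, -8, -16).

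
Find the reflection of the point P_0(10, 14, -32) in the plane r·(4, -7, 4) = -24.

n = (4, -7, 4), |n|² = 81, n·P_0 − (-24) = -162, so t = -162/81 = -2.
Foot F = P_0 − (-2)·n = (18, 0, -24); the reflection is 2F − P_0 = (26, -14, -16).

(26, -14, -16)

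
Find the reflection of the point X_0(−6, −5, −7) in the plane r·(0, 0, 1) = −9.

n = (0, 0, 1), |n|² = 1, n·X_0 − (-9) = 2, so t = 2/1 = 2.
Foot F = X_0 − 2·n = (−6, −5, −9); the reflection is 2F − X_0 = (−6, −5, −11).

(-6, -5, -11)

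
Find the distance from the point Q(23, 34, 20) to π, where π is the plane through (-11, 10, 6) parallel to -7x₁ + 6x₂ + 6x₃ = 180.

Parallel planes share the normal n = (-7, 6, 6); since (-11, 10, 6) lies on the plane, its equation is -7x₁ + 6x₂ + 6x₃ = 173.
n = (-7, 6, 6); n·P − 173 = -10; |n| = 11; distance = 10/11.

10/11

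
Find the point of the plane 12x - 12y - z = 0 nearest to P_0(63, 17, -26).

n = (12, -12, -1), |n|² = 289, and n·P_0 − 0 = 578.
t = 578/289 = 2, so the foot is P_0 − t·n = (63, 17, -26) − 2·(12, -12, -1) = (39, 41, -24).

(39, 41, -24)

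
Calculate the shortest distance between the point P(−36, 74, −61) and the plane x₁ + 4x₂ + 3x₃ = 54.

23√26/26

Normal vector n = (1, 4, 3), and n·(−36, 74, −61) − 54 = 23.
|n| = √(1 + 16 + 9) = √26, so the distance is |23|/√26 = 23√26/26.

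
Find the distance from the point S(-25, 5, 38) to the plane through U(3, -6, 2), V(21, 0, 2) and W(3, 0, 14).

UV = (18, 6, 0) and UW = (0, 6, 12), so a normal is n = UV × UW = (72, -216, 108).
n = (72, -216, 108); n·P − 1728 = -504; |n| = 252; distance = 504/252 = 2.

2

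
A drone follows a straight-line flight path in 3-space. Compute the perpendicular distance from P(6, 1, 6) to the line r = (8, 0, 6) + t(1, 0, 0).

Direction vector d = (1, 0, 0).
AP = (-2, 1, 0); AP·d = -2, |AP|² = 5, |d|² = 1.
distance² = |AP|² − (AP·d)²/|d|² = 5 − 4/1 = 1, so the distance is 1.

1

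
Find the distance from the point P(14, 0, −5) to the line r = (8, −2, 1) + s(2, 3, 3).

Direction vector d = (2, 3, 3).
AP = (6, 2, −6), and AP × d = (24, −30, 14).
|AP × d|² = 1672 and |d|² = 22, so the distance is √(1672/22) = √76 = 2√19.

2√19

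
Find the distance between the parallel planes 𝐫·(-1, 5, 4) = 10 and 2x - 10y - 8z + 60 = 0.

20/√42

Divide the second equation by -2 to match normals: -x + 5y + 4z = 30.
Both planes have normal n = (-1, 5, 4), |n| = √42. Any point on the first plane is at distance |30 − 10|/|n| = 20/√42 from the second.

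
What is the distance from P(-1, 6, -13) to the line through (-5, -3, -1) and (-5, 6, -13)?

A direction vector is d = (0, 9, -12).
AP = (4, 9, -12); AP·d = 225, |AP|² = 241, |d|² = 225.
distance² = |AP|² − (AP·d)²/|d|² = 241 − 50625/225 = 16, so the distance is 4.

4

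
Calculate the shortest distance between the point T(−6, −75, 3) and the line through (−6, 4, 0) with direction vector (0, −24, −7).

Direction vector d = (0, −24, −7).
AP = (0, −79, 3); AP·d = 1875, |AP|² = 6250, |d|² = 625.
distance² = |AP|² − (AP·d)²/|d|² = 6250 − 3515625/625 = 625, so the distance is 25.

25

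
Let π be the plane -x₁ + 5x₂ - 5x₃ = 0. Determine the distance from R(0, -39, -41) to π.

10/√51

n = (-1, 5, -5); n·P − 0 = 10; |n| = √51; distance = 10/√51 = 10√51/51.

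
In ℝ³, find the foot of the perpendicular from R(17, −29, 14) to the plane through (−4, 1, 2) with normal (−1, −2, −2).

The perpendicular from R has direction n = (−1, −2, −2): r = (17, −29, 14) + μ(−1, −2, −2).
Substitute into the plane: n·(R + μn) = -2 gives 13 + 9μ = -2, so μ = -5/3.
Foot = (17, −29, 14) + (-5/3)·(−1, −2, −2) = (56/3, −77/3, 52/3).

(56/3, -77/3, 52/3)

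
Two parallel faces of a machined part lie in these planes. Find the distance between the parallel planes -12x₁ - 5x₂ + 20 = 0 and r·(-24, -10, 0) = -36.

Divide the second equation by 2 to match normals: -12x₁ - 5x₂ = -18.
With common normal n = (-12, -5, 0) (|n| = 13), the distance is |(-20) − (-18)|/|n| = 2/13.

2/13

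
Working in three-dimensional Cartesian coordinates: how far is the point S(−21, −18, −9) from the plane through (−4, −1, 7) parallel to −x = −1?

Parallel planes share the normal n = (−1, 0, 0); since (−4, −1, 7) lies on the plane, its equation is −x = 4.
n = (−1, 0, 0); n·P − 4 = 17; |n| = 1; distance = 17/1 = 17.

17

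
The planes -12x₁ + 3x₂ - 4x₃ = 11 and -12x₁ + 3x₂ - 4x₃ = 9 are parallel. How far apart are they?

2/13

Both planes have normal n = (-12, 3, -4), |n| = 13. Any point on the first plane is at distance |9 − 11|/|n| = 2/13 from the second.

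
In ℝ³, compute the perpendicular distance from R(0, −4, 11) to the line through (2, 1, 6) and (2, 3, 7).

7

A direction vector is d = (0, 2, 1).
AP = (−2, −5, 5); AP·d = -5, |AP|² = 54, |d|² = 5.
distance² = |AP|² − (AP·d)²/|d|² = 54 − 25/5 = 49, so the distance is 7.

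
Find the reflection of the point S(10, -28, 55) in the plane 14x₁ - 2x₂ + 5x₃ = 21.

(-46, -20, 35)

With n = (14, -2, 5), the signed offset is (n·S − 21)/|n|² = 450/225 = 2.
S' = S − 2t·n = (10, -28, 55) − 4·(14, -2, 5) = (-46, -20, 35).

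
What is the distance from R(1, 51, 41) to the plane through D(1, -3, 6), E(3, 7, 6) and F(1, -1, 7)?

DE = (2, 10, 0) and DF = (0, 2, 1), so a normal is n = DE × DF = (10, -2, 4).
n = (10, -2, 4); n·P − 40 = 32; |n| = 2√30; distance = 32/(2√30) = 16/√30.

8√30/15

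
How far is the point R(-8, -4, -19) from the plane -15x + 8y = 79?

n = (-15, 8, 0); n·P − 79 = 9; |n| = 17; distance = 9/17.

9/17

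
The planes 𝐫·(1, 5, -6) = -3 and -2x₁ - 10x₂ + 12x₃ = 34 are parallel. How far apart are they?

Divide the second equation by -2 to match normals: x₁ + 5x₂ - 6x₃ = -17.
Both planes have normal n = (1, 5, -6), |n| = √62. Any point on the first plane is at distance |(-17) − (-3)|/|n| = 14/√62 = 7√62/31 from the second.

7√62/31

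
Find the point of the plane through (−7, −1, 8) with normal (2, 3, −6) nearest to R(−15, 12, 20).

(-13, 15, 14)

The perpendicular from R has direction n = (2, 3, −6): r = (−15, 12, 20) + λ(2, 3, −6).
Substitute into the plane: n·(R + λn) = -65 gives -114 + 49λ = -65, so λ = 1.
Foot = (−15, 12, 20) + 1·(2, 3, −6) = (−13, 15, 14).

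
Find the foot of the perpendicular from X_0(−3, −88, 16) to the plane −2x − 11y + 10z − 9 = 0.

(7, -33, -34)

n = (−2, −11, 10), |n|² = 225, and n·X_0 − 9 = 1125.
t = 1125/225 = 5, so the foot is X_0 − t·n = (−3, −88, 16) − 5·(−2, −11, 10) = (7, −33, −34).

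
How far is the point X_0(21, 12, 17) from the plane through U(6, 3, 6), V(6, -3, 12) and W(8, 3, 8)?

5√3/3

UV = (0, -6, 6) and UW = (2, 0, 2), so a normal is n = UV × UW = (-12, 12, 12).
d = |(-12)·21 + 12·12 + 12·17 − 36| / √(144 + 144 + 144) = |60| / (12√3) = 5√3/3.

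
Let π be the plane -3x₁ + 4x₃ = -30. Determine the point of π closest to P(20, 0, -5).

(14, 0, 3)

The perpendicular from P has direction n = (-3, 0, 4): r = (20, 0, -5) + t(-3, 0, 4).
Substitute into the plane: n·(P + tn) = -30 gives -80 + 25t = -30, so t = 2.
Foot = (20, 0, -5) + 2·(-3, 0, 4) = (14, 0, 3).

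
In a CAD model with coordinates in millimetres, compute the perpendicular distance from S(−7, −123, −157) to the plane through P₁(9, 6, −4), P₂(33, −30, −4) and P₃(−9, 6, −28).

9

P₁P₂ = (24, −36, 0) and P₁P₃ = (−18, 0, −24), so a normal is n = P₁P₂ × P₁P₃ = (864, 576, −648).
Then n·(−7, −123, −157) − 13824 = 11016.
|n| = √(746496 + 331776 + 419904) = 1224, so the distance is |11016|/1224 = 9.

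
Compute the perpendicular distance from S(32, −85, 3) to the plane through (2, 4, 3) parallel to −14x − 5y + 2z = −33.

5/3

Parallel planes share the normal n = (−14, −5, 2); since (2, 4, 3) lies on the plane, its equation is −14x − 5y + 2z = -42.
Then n·(32, −85, 3) − (−42) = 25.
|n| = √(196 + 25 + 4) = 15, so the distance is |25|/15 = 5/3.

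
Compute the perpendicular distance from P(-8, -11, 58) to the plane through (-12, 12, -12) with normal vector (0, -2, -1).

The plane has equation n·(r − (-12, 12, -12)) = 0, i.e. n·r = -12.
Then n·(-8, -11, 58) - (-12) = -24.
|n| = √(0 + 4 + 1) = √5, so the distance is |-24|/√5 = 24/√5.

24√5/5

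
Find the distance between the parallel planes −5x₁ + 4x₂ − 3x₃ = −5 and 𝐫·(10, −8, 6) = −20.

Divide the second equation by -2 to match normals: −5x₁ + 4x₂ − 3x₃ = 10.
Both planes have normal n = (−5, 4, −3), |n| = 5√2. Any point on the first plane is at distance |10 − (-5)|/|n| = 15/(5√2) = 3√2/2 from the second.

3/√2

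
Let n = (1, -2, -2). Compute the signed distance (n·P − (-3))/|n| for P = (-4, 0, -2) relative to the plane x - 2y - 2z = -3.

n·P − (-3) = 3.
|n| = 3, so the signed distance is 3/3 = 1.

1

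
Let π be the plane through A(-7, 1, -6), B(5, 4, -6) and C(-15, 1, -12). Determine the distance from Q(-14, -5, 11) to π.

17/13

AB = (12, 3, 0) and AC = (-8, 0, -6), so a normal is n = AB × AC = (-18, 72, 24).
d = |(-18)·(-14) + 72·(-5) + 24·11 − 54| / √(324 + 5184 + 576) = |102| / 78 = 17/13.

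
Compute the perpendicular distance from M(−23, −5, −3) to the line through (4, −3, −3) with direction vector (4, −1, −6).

√521

Direction vector d = (4, −1, −6).
AP = (−27, −2, 0), and AP × d = (12, −162, 35).
|AP × d|² = 27613 and |d|² = 53, so the distance is √(27613/53) = √521.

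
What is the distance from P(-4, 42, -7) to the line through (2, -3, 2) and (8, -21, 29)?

9√13

A direction vector is d = (6, -18, 27).
AP = (-6, 45, -9), and AP × d = (1053, 108, -162).
|AP × d|² = 1146717 and |d|² = 1089, so the distance is √(1146717/1089) = √1053 = 9√13.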